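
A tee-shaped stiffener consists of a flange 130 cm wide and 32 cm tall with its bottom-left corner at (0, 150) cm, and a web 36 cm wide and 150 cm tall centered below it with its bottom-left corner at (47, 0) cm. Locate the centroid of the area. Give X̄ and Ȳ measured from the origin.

Part | A | x̄ᵢ | ȳᵢ | A·x̄ᵢ | A·ȳᵢ
web | 5400.00 | 65.00 | 75.00 | 351000.00 | 405000.00
flange | 4160.00 | 65.00 | 166.00 | 270400.00 | 690560.00
Σ | 9560.00 |  |  | 621400.00 | 1095560.00
X̄ = 621400.00 / 9560.00 = 65.00 cm
Ȳ = 1095560.00 / 9560.00 = 114.60 cm

X̄ = 65.00 cm, Ȳ = 114.60 cm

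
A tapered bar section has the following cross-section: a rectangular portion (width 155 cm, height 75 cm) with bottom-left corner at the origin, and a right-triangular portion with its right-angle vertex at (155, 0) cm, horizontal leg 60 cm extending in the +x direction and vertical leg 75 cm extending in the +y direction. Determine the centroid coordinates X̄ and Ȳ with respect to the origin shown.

X̄ = 93.31 cm, Ȳ = 35.47 cm

rectangular portion: A = 155 × 75 = 11625.00, centroid at (77.50, 37.50).
triangular portion: A = ½·60·75 = 2250.00, centroid at (175.00, 25.00).
ΣA = 13875.00 cm²
ΣAX̄ = (11625.00)(77.50) + (2250.00)(175.00) = 1294687.50 cm³
ΣAȲ = (11625.00)(37.50) + (2250.00)(25.00) = 492187.50 cm³
X̄ = 1294687.50 / 13875.00 = 93.31 cm
Ȳ = 492187.50 / 13875.00 = 35.47 cm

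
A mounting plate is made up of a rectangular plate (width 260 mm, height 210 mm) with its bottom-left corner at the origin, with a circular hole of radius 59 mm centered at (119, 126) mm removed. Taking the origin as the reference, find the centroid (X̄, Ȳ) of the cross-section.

X̄ = 132.76 mm, Ȳ = 99.74 mm

plate: A = 260 × 210 = 54600.00, centroid at (130.00, 105.00).
hole: A = −π·59² = -10935.88, centroid at (119.00, 126.00).
ΣA = 43664.12 mm²
ΣAX̄ = (54600.00)(130.00) + (-10935.88)(119.00) = 5796629.80 mm³
ΣAȲ = (54600.00)(105.00) + (-10935.88)(126.00) = 4355078.61 mm³
X̄ = 5796629.80 / 43664.12 = 132.76 mm
Ȳ = 4355078.61 / 43664.12 = 99.74 mm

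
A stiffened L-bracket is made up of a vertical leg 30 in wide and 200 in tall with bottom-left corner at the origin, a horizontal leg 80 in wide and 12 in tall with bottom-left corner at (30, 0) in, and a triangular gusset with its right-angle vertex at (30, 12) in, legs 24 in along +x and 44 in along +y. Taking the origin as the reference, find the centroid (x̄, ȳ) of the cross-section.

Part | A | x̄ᵢ | ȳᵢ | A·x̄ᵢ | A·ȳᵢ
vertical leg | 6000.00 | 15.00 | 100.00 | 90000.00 | 600000.00
horizontal leg | 960.00 | 70.00 | 6.00 | 67200.00 | 5760.00
gusset | 528.00 | 38.00 | 26.67 | 20064.00 | 14080.00
Σ | 7488.00 |  |  | 177264.00 | 619840.00
x̄ = 177264.00 / 7488.00 = 23.67 in
ȳ = 619840.00 / 7488.00 = 82.78 in

x̄ = 23.67 in, ȳ = 82.78 in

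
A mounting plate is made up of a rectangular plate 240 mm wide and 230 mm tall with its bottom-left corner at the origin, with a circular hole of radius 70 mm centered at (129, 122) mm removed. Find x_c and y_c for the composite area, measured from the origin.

plate: A = 240 × 230 = 55200.00, centroid at (120.00, 115.00).
hole: A = −π·70² = -15393.80, centroid at (129.00, 122.00).
ΣA = 39806.20 mm², ΣAx_c = 4638199.28 mm³, ΣAy_c = 4469955.91 mm³.
x_c = 4638199.28/39806.20 = 116.52 mm; y_c = 4469955.91/39806.20 = 112.29 mm.

x_c = 116.52 mm, y_c = 112.29 mm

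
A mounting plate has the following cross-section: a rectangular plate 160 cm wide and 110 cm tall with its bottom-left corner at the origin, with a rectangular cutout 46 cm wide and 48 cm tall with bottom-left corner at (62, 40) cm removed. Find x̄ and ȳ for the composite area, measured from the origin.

x̄ = 79.28 cm, ȳ = 53.71 cm

Part | A | x̄ᵢ | ȳᵢ | A·x̄ᵢ | A·ȳᵢ
plate | 17600.00 | 80.00 | 55.00 | 1408000.00 | 968000.00
hole | -2208.00 | 85.00 | 64.00 | -187680.00 | -141312.00
Σ | 15392.00 |  |  | 1220320.00 | 826688.00
x̄ = 1220320.00 / 15392.00 = 79.28 cm
ȳ = 826688.00 / 15392.00 = 53.71 cm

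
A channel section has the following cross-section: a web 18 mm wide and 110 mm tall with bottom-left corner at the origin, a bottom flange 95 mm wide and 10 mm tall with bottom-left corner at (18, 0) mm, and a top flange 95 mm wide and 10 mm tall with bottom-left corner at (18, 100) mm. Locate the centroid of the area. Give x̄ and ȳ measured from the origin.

x̄ = 36.67 mm, ȳ = 55.00 mm

web: A = 18 × 110 = 1980.00, centroid at (9.00, 55.00).
bottom flange: A = 95 × 10 = 950.00, centroid at (65.50, 5.00).
top flange: A = 95 × 10 = 950.00, centroid at (65.50, 105.00).
ΣA = 3880.00 mm², ΣAx̄ = 142270.00 mm³, ΣAȳ = 213400.00 mm³.
x̄ = 142270.00/3880.00 = 36.67 mm; ȳ = 213400.00/3880.00 = 55.00 mm.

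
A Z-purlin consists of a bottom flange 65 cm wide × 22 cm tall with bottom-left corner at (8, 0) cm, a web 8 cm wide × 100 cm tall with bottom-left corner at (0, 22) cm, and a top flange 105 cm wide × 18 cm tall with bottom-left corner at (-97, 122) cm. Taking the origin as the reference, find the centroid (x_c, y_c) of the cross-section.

bottom flange: A = 65 × 22 = 1430.00, centroid at (40.50, 11.00).
web: A = 8 × 100 = 800.00, centroid at (4.00, 72.00).
top flange: A = 105 × 18 = 1890.00, centroid at (-44.50, 131.00).
ΣA = 4120.00 cm², ΣAx_c = -22990.00 cm³, ΣAy_c = 320920.00 cm³.
x_c = -22990.00/4120.00 = -5.58 cm; y_c = 320920.00/4120.00 = 77.89 cm.

x_c = -5.58 cm, y_c = 77.89 cm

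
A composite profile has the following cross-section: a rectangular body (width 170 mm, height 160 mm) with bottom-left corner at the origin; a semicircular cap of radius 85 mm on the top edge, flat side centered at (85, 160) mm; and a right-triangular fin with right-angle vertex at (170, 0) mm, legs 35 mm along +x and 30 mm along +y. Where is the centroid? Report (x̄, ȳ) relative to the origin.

x̄ = 86.30 mm, ȳ = 112.77 mm

rectangular body: A = 170 × 160 = 27200.00, centroid at (85.00, 80.00).
semicircular top: A = ½π·85² = 11349.00, centroid at (85.00, 196.08).
triangular fin: A = ½·35·30 = 525.00, centroid at (181.67, 10.00).
ΣA = 39074.00 mm²
ΣAx̄ = (27200.00)(85.00) + (11349.00)(85.00) + (525.00)(181.67) = 3372040.29 mm³
ΣAȳ = (27200.00)(80.00) + (11349.00)(196.08) + (525.00)(10.00) = 4406507.22 mm³
x̄ = 3372040.29 / 39074.00 = 86.30 mm
ȳ = 4406507.22 / 39074.00 = 112.77 mm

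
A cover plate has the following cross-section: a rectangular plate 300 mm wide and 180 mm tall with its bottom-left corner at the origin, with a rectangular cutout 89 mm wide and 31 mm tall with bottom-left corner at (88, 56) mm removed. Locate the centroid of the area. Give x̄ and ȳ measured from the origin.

Part | A | x̄ᵢ | ȳᵢ | A·x̄ᵢ | A·ȳᵢ
plate | 54000.00 | 150.00 | 90.00 | 8100000.00 | 4860000.00
hole | -2759.00 | 132.50 | 71.50 | -365567.50 | -197268.50
Σ | 51241.00 |  |  | 7734432.50 | 4662731.50
x̄ = 7734432.50 / 51241.00 = 150.94 mm
ȳ = 4662731.50 / 51241.00 = 91.00 mm

x̄ = 150.94 mm, ȳ = 91.00 mm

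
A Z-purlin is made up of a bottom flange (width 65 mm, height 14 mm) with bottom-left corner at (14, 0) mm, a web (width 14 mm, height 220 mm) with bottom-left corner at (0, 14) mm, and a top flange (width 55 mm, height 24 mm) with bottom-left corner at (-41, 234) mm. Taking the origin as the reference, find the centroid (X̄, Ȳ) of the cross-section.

X̄ = 8.67 mm, Ȳ = 134.28 mm

bottom flange: A = 65 × 14 = 910.00, centroid at (46.50, 7.00).
web: A = 14 × 220 = 3080.00, centroid at (7.00, 124.00).
top flange: A = 55 × 24 = 1320.00, centroid at (-13.50, 246.00).
ΣA = 5310.00 mm², ΣAX̄ = 46055.00 mm³, ΣAȲ = 713010.00 mm³.
X̄ = 46055.00/5310.00 = 8.67 mm; Ȳ = 713010.00/5310.00 = 134.28 mm.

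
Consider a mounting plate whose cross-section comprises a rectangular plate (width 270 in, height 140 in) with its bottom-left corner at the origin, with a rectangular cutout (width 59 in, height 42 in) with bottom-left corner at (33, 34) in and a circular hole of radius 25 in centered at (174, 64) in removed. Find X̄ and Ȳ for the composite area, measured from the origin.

plate: A = 270 × 140 = 37800.00, centroid at (135.00, 70.00).
hole 1: A = −(59 × 42) = -2478.00, centroid at (62.50, 55.00).
hole 2: A = −π·25² = -1963.50, centroid at (174.00, 64.00).
ΣA = 33358.50 in²
ΣAX̄ = (37800.00)(135.00) + (-2478.00)(62.50) + (-1963.50)(174.00) = 4606476.80 in³
ΣAȲ = (37800.00)(70.00) + (-2478.00)(55.00) + (-1963.50)(64.00) = 2384046.29 in³
X̄ = 4606476.80 / 33358.50 = 138.09 in
Ȳ = 2384046.29 / 33358.50 = 71.47 in

X̄ = 138.09 in, Ȳ = 71.47 in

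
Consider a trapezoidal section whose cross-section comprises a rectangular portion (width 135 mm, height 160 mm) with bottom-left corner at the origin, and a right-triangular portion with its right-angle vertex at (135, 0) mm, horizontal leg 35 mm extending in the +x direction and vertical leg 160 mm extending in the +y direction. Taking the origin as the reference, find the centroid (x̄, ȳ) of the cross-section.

rectangular portion: A = 135 × 160 = 21600.00, centroid at (67.50, 80.00).
triangular portion: A = ½·35·160 = 2800.00, centroid at (146.67, 53.33).
ΣA = 24400.00 mm²
ΣAx̄ = (21600.00)(67.50) + (2800.00)(146.67) = 1868666.67 mm³
ΣAȳ = (21600.00)(80.00) + (2800.00)(53.33) = 1877333.33 mm³
x̄ = 1868666.67 / 24400.00 = 76.58 mm
ȳ = 1877333.33 / 24400.00 = 76.94 mm

x̄ = 76.58 mm, ȳ = 76.94 mm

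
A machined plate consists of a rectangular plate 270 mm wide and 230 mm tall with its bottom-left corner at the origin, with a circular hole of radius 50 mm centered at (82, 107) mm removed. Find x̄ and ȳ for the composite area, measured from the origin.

x̄ = 142.67 mm, ȳ = 116.16 mm

Part | A | x̄ᵢ | ȳᵢ | A·x̄ᵢ | A·ȳᵢ
plate | 62100.00 | 135.00 | 115.00 | 8383500.00 | 7141500.00
hole | -7853.98 | 82.00 | 107.00 | -644026.49 | -840376.03
Σ | 54246.02 |  |  | 7739473.51 | 6301123.97
x̄ = 7739473.51 / 54246.02 = 142.67 mm
ȳ = 6301123.97 / 54246.02 = 116.16 mm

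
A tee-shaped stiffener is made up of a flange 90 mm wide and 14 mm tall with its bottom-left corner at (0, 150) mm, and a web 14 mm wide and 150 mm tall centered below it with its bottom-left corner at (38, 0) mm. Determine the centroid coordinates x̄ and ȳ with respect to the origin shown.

x̄ = 45.00 mm, ȳ = 105.75 mm

web: A = 14 × 150 = 2100.00, centroid at (45.00, 75.00).
flange: A = 90 × 14 = 1260.00, centroid at (45.00, 157.00).
ΣA = 3360.00 mm²
ΣAx̄ = (2100.00)(45.00) + (1260.00)(45.00) = 151200.00 mm³
ΣAȳ = (2100.00)(75.00) + (1260.00)(157.00) = 355320.00 mm³
x̄ = 151200.00 / 3360.00 = 45.00 mm
ȳ = 355320.00 / 3360.00 = 105.75 mm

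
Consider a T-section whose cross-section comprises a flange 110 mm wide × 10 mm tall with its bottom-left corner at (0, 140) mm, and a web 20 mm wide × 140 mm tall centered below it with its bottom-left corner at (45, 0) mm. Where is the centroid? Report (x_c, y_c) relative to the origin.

x_c = 55.00 mm, y_c = 91.15 mm

Part | A | x̄ᵢ | ȳᵢ | A·x̄ᵢ | A·ȳᵢ
web | 2800.00 | 55.00 | 70.00 | 154000.00 | 196000.00
flange | 1100.00 | 55.00 | 145.00 | 60500.00 | 159500.00
Σ | 3900.00 |  |  | 214500.00 | 355500.00
x_c = 214500.00 / 3900.00 = 55.00 mm
y_c = 355500.00 / 3900.00 = 91.15 mm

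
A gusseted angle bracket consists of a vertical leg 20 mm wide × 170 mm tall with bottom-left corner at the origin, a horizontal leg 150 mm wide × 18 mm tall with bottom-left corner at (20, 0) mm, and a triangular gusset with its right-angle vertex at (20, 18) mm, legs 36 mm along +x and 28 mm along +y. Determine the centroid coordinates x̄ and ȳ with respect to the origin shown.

vertical leg: A = 20 × 170 = 3400.00, centroid at (10.00, 85.00).
horizontal leg: A = 150 × 18 = 2700.00, centroid at (95.00, 9.00).
gusset: A = ½·36·28 = 504.00, centroid at (32.00, 27.33).
ΣA = 6604.00 mm², ΣAx̄ = 306628.00 mm³, ΣAȳ = 327076.00 mm³.
x̄ = 306628.00/6604.00 = 46.43 mm; ȳ = 327076.00/6604.00 = 49.53 mm.

x̄ = 46.43 mm, ȳ = 49.53 mm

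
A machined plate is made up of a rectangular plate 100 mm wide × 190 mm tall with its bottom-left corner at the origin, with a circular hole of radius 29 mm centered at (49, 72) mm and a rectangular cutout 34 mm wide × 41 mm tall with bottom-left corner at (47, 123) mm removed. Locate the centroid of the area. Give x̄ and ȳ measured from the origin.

x̄ = 48.87 mm, ȳ = 94.54 mm

Part | A | x̄ᵢ | ȳᵢ | A·x̄ᵢ | A·ȳᵢ
plate | 19000.00 | 50.00 | 95.00 | 950000.00 | 1805000.00
hole 1 | -2642.08 | 49.00 | 72.00 | -129461.89 | -190229.72
hole 2 | -1394.00 | 64.00 | 143.50 | -89216.00 | -200039.00
Σ | 14963.92 |  |  | 731322.11 | 1414731.28
x̄ = 731322.11 / 14963.92 = 48.87 mm
ȳ = 1414731.28 / 14963.92 = 94.54 mm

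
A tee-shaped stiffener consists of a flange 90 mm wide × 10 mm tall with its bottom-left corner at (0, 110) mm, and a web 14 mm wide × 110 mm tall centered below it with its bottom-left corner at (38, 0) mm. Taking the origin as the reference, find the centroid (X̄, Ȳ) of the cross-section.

X̄ = 45.00 mm, Ȳ = 77.13 mm

web: A = 14 × 110 = 1540.00, centroid at (45.00, 55.00).
flange: A = 90 × 10 = 900.00, centroid at (45.00, 115.00).
ΣA = 2440.00 mm²
ΣAX̄ = (1540.00)(45.00) + (900.00)(45.00) = 109800.00 mm³
ΣAȲ = (1540.00)(55.00) + (900.00)(115.00) = 188200.00 mm³
X̄ = 109800.00 / 2440.00 = 45.00 mm
Ȳ = 188200.00 / 2440.00 = 77.13 mm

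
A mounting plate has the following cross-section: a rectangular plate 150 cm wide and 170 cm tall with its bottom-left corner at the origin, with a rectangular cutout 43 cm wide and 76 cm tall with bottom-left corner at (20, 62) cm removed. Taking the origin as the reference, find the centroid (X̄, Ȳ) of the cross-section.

X̄ = 79.92 cm, Ȳ = 82.80 cm

plate: A = 150 × 170 = 25500.00, centroid at (75.00, 85.00).
hole: A = −(43 × 76) = -3268.00, centroid at (41.50, 100.00).
ΣA = 22232.00 cm², ΣAX̄ = 1776878.00 cm³, ΣAȲ = 1840700.00 cm³.
X̄ = 1776878.00/22232.00 = 79.92 cm; Ȳ = 1840700.00/22232.00 = 82.80 cm.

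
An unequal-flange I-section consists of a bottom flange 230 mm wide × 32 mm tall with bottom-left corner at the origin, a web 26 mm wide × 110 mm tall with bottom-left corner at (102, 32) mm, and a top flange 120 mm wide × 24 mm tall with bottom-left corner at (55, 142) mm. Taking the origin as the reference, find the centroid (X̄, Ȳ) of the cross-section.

bottom flange: A = 230 × 32 = 7360.00, centroid at (115.00, 16.00).
web: A = 26 × 110 = 2860.00, centroid at (115.00, 87.00).
top flange: A = 120 × 24 = 2880.00, centroid at (115.00, 154.00).
ΣA = 13100.00 mm²
ΣAX̄ = (7360.00)(115.00) + (2860.00)(115.00) + (2880.00)(115.00) = 1506500.00 mm³
ΣAȲ = (7360.00)(16.00) + (2860.00)(87.00) + (2880.00)(154.00) = 810100.00 mm³
X̄ = 1506500.00 / 13100.00 = 115.00 mm
Ȳ = 810100.00 / 13100.00 = 61.84 mm

X̄ = 115.00 mm, Ȳ = 61.84 mm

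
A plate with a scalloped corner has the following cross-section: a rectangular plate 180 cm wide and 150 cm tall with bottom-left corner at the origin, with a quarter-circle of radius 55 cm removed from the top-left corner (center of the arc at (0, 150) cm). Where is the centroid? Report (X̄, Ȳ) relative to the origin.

X̄ = 96.43 cm, Ȳ = 70.02 cm

plate: A = 180 × 150 = 27000.00, centroid at (90.00, 75.00).
removed quarter-circle: A = −¼π·55² = -2375.83, centroid at (23.34, 126.66).
ΣA = 24624.17 cm²
ΣAX̄ = (27000.00)(90.00) + (-2375.83)(23.34) = 2374541.67 cm³
ΣAȲ = (27000.00)(75.00) + (-2375.83)(126.66) = 1724083.92 cm³
X̄ = 2374541.67 / 24624.17 = 96.43 cm
Ȳ = 1724083.92 / 24624.17 = 70.02 cm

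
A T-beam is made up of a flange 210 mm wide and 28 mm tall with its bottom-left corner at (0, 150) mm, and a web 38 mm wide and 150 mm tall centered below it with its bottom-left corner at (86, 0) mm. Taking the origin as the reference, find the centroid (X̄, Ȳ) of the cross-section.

web: A = 38 × 150 = 5700.00, centroid at (105.00, 75.00).
flange: A = 210 × 28 = 5880.00, centroid at (105.00, 164.00).
ΣA = 11580.00 mm²
ΣAX̄ = (5700.00)(105.00) + (5880.00)(105.00) = 1215900.00 mm³
ΣAȲ = (5700.00)(75.00) + (5880.00)(164.00) = 1391820.00 mm³
X̄ = 1215900.00 / 11580.00 = 105.00 mm
Ȳ = 1391820.00 / 11580.00 = 120.19 mm

X̄ = 105.00 mm, Ȳ = 120.19 mm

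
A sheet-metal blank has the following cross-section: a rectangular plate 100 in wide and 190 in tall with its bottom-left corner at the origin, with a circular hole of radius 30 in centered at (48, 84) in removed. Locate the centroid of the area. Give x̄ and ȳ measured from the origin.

plate: A = 100 × 190 = 19000.00, centroid at (50.00, 95.00).
hole: A = −π·30² = -2827.43, centroid at (48.00, 84.00).
ΣA = 16172.57 in²
ΣAx̄ = (19000.00)(50.00) + (-2827.43)(48.00) = 814283.20 in³
ΣAȳ = (19000.00)(95.00) + (-2827.43)(84.00) = 1567495.60 in³
x̄ = 814283.20 / 16172.57 = 50.35 in
ȳ = 1567495.60 / 16172.57 = 96.92 in

x̄ = 50.35 in, ȳ = 96.92 in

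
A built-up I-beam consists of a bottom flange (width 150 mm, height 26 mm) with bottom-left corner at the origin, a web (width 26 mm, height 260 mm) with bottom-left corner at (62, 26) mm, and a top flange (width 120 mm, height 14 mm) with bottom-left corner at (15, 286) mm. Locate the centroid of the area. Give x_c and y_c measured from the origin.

bottom flange: A = 150 × 26 = 3900.00, centroid at (75.00, 13.00).
web: A = 26 × 260 = 6760.00, centroid at (75.00, 156.00).
top flange: A = 120 × 14 = 1680.00, centroid at (75.00, 293.00).
ΣA = 12340.00 mm², ΣAx_c = 925500.00 mm³, ΣAy_c = 1597500.00 mm³.
x_c = 925500.00/12340.00 = 75.00 mm; y_c = 1597500.00/12340.00 = 129.46 mm.

x_c = 75.00 mm, y_c = 129.46 mm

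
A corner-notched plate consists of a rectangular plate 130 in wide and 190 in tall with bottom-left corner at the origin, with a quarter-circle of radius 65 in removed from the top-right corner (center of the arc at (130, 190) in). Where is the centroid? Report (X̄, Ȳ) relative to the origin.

X̄ = 59.19 in, Ȳ = 84.54 in

Part | A | x̄ᵢ | ȳᵢ | A·x̄ᵢ | A·ȳᵢ
plate | 24700.00 | 65.00 | 95.00 | 1605500.00 | 2346500.00
removed quarter-circle | -3318.31 | 102.41 | 162.41 | -339838.27 | -538936.71
Σ | 21381.69 |  |  | 1265661.73 | 1807563.29
X̄ = 1265661.73 / 21381.69 = 59.19 in
Ȳ = 1807563.29 / 21381.69 = 84.54 in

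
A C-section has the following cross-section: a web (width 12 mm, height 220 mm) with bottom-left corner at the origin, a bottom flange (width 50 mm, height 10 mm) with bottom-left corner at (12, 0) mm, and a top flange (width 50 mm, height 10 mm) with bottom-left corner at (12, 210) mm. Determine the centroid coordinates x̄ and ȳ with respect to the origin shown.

x̄ = 14.52 mm, ȳ = 110.00 mm

web: A = 12 × 220 = 2640.00, centroid at (6.00, 110.00).
bottom flange: A = 50 × 10 = 500.00, centroid at (37.00, 5.00).
top flange: A = 50 × 10 = 500.00, centroid at (37.00, 215.00).
ΣA = 3640.00 mm²
ΣAx̄ = (2640.00)(6.00) + (500.00)(37.00) + (500.00)(37.00) = 52840.00 mm³
ΣAȳ = (2640.00)(110.00) + (500.00)(5.00) + (500.00)(215.00) = 400400.00 mm³
x̄ = 52840.00 / 3640.00 = 14.52 mm
ȳ = 400400.00 / 3640.00 = 110.00 mm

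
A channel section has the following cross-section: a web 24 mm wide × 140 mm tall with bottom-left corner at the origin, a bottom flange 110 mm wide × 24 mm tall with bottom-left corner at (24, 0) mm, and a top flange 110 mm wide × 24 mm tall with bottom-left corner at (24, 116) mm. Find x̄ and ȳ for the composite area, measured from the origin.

x̄ = 52.94 mm, ȳ = 70.00 mm

web: A = 24 × 140 = 3360.00, centroid at (12.00, 70.00).
bottom flange: A = 110 × 24 = 2640.00, centroid at (79.00, 12.00).
top flange: A = 110 × 24 = 2640.00, centroid at (79.00, 128.00).
ΣA = 8640.00 mm²
ΣAx̄ = (3360.00)(12.00) + (2640.00)(79.00) + (2640.00)(79.00) = 457440.00 mm³
ΣAȳ = (3360.00)(70.00) + (2640.00)(12.00) + (2640.00)(128.00) = 604800.00 mm³
x̄ = 457440.00 / 8640.00 = 52.94 mm
ȳ = 604800.00 / 8640.00 = 70.00 mm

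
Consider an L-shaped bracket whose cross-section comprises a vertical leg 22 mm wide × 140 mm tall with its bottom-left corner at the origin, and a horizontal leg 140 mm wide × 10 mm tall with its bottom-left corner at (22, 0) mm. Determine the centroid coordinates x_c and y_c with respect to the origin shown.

vertical leg: A = 22 × 140 = 3080.00, centroid at (11.00, 70.00).
horizontal leg: A = 140 × 10 = 1400.00, centroid at (92.00, 5.00).
ΣA = 4480.00 mm²
ΣAx_c = (3080.00)(11.00) + (1400.00)(92.00) = 162680.00 mm³
ΣAy_c = (3080.00)(70.00) + (1400.00)(5.00) = 222600.00 mm³
x_c = 162680.00 / 4480.00 = 36.31 mm
y_c = 222600.00 / 4480.00 = 49.69 mm

x_c = 36.31 mm, y_c = 49.69 mm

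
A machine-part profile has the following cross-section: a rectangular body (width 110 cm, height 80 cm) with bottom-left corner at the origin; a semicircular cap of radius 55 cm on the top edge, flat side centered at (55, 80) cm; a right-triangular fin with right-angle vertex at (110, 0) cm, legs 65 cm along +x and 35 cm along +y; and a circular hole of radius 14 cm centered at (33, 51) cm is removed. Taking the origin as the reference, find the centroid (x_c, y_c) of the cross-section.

Part | A | x̄ᵢ | ȳᵢ | A·x̄ᵢ | A·ȳᵢ
rectangular body | 8800.00 | 55.00 | 40.00 | 484000.00 | 352000.00
semicircular top | 4751.66 | 55.00 | 103.34 | 261341.24 | 491049.38
triangular fin | 1137.50 | 131.67 | 11.67 | 149770.83 | 13270.83
hole | -615.75 | 33.00 | 51.00 | -20319.82 | -31403.36
Σ | 14073.41 |  |  | 874792.25 | 824916.85
x_c = 874792.25 / 14073.41 = 62.16 cm
y_c = 824916.85 / 14073.41 = 58.62 cm

x_c = 62.16 cm, y_c = 58.62 cm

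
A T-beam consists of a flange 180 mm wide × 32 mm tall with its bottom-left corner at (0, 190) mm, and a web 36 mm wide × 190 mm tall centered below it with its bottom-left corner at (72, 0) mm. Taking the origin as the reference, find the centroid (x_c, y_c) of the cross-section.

web: A = 36 × 190 = 6840.00, centroid at (90.00, 95.00).
flange: A = 180 × 32 = 5760.00, centroid at (90.00, 206.00).
ΣA = 12600.00 mm², ΣAx_c = 1134000.00 mm³, ΣAy_c = 1836360.00 mm³.
x_c = 1134000.00/12600.00 = 90.00 mm; y_c = 1836360.00/12600.00 = 145.74 mm.

x_c = 90.00 mm, y_c = 145.74 mm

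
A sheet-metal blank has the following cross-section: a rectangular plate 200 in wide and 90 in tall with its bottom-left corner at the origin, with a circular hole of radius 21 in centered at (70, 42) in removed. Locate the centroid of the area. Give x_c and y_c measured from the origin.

x_c = 102.50 in, y_c = 45.25 in

plate: A = 200 × 90 = 18000.00, centroid at (100.00, 45.00).
hole: A = −π·21² = -1385.44, centroid at (70.00, 42.00).
ΣA = 16614.56 in²
ΣAx_c = (18000.00)(100.00) + (-1385.44)(70.00) = 1703019.03 in³
ΣAy_c = (18000.00)(45.00) + (-1385.44)(42.00) = 751811.42 in³
x_c = 1703019.03 / 16614.56 = 102.50 in
y_c = 751811.42 / 16614.56 = 45.25 in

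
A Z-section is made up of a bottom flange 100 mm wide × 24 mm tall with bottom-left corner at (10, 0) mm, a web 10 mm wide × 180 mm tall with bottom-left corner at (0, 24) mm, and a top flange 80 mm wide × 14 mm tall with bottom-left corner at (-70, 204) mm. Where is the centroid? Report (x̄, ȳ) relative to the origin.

x̄ = 22.44 mm, ȳ = 88.41 mm

bottom flange: A = 100 × 24 = 2400.00, centroid at (60.00, 12.00).
web: A = 10 × 180 = 1800.00, centroid at (5.00, 114.00).
top flange: A = 80 × 14 = 1120.00, centroid at (-30.00, 211.00).
ΣA = 5320.00 mm², ΣAx̄ = 119400.00 mm³, ΣAȳ = 470320.00 mm³.
x̄ = 119400.00/5320.00 = 22.44 mm; ȳ = 470320.00/5320.00 = 88.41 mm.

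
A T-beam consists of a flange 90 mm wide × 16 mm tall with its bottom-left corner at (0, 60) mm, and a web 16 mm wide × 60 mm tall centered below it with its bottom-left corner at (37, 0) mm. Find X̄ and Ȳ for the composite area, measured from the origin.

Part | A | x̄ᵢ | ȳᵢ | A·x̄ᵢ | A·ȳᵢ
web | 960.00 | 45.00 | 30.00 | 43200.00 | 28800.00
flange | 1440.00 | 45.00 | 68.00 | 64800.00 | 97920.00
Σ | 2400.00 |  |  | 108000.00 | 126720.00
X̄ = 108000.00 / 2400.00 = 45.00 mm
Ȳ = 126720.00 / 2400.00 = 52.80 mm

X̄ = 45.00 mm, Ȳ = 52.80 mm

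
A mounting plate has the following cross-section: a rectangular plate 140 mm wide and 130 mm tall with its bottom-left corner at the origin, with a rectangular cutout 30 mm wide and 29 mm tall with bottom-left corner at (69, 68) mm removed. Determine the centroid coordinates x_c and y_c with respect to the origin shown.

x_c = 69.30 mm, y_c = 64.12 mm

plate: A = 140 × 130 = 18200.00, centroid at (70.00, 65.00).
hole: A = −(30 × 29) = -870.00, centroid at (84.00, 82.50).
ΣA = 17330.00 mm²
ΣAx_c = (18200.00)(70.00) + (-870.00)(84.00) = 1200920.00 mm³
ΣAy_c = (18200.00)(65.00) + (-870.00)(82.50) = 1111225.00 mm³
x_c = 1200920.00 / 17330.00 = 69.30 mm
y_c = 1111225.00 / 17330.00 = 64.12 mm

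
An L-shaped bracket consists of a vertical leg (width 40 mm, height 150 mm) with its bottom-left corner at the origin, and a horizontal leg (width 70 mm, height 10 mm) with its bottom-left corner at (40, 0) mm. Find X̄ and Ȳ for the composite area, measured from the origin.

vertical leg: A = 40 × 150 = 6000.00, centroid at (20.00, 75.00).
horizontal leg: A = 70 × 10 = 700.00, centroid at (75.00, 5.00).
ΣA = 6700.00 mm²
ΣAX̄ = (6000.00)(20.00) + (700.00)(75.00) = 172500.00 mm³
ΣAȲ = (6000.00)(75.00) + (700.00)(5.00) = 453500.00 mm³
X̄ = 172500.00 / 6700.00 = 25.75 mm
Ȳ = 453500.00 / 6700.00 = 67.69 mm

X̄ = 25.75 mm, Ȳ = 67.69 mm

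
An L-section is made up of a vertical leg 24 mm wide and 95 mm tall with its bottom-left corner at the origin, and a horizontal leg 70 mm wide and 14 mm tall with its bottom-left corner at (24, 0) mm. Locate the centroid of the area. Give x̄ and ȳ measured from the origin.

vertical leg: A = 24 × 95 = 2280.00, centroid at (12.00, 47.50).
horizontal leg: A = 70 × 14 = 980.00, centroid at (59.00, 7.00).
ΣA = 3260.00 mm²
ΣAx̄ = (2280.00)(12.00) + (980.00)(59.00) = 85180.00 mm³
ΣAȳ = (2280.00)(47.50) + (980.00)(7.00) = 115160.00 mm³
x̄ = 85180.00 / 3260.00 = 26.13 mm
ȳ = 115160.00 / 3260.00 = 35.33 mm

x̄ = 26.13 mm, ȳ = 35.33 mm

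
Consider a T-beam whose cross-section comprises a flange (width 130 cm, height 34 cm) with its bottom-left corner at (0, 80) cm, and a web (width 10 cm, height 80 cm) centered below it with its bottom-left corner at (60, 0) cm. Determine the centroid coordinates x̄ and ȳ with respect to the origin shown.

web: A = 10 × 80 = 800.00, centroid at (65.00, 40.00).
flange: A = 130 × 34 = 4420.00, centroid at (65.00, 97.00).
ΣA = 5220.00 cm²
ΣAx̄ = (800.00)(65.00) + (4420.00)(65.00) = 339300.00 cm³
ΣAȳ = (800.00)(40.00) + (4420.00)(97.00) = 460740.00 cm³
x̄ = 339300.00 / 5220.00 = 65.00 cm
ȳ = 460740.00 / 5220.00 = 88.26 cm

x̄ = 65.00 cm, ȳ = 88.26 cm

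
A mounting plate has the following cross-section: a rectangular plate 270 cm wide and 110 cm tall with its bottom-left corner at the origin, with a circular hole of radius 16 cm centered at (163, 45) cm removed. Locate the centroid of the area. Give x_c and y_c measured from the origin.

plate: A = 270 × 110 = 29700.00, centroid at (135.00, 55.00).
hole: A = −π·16² = -804.25, centroid at (163.00, 45.00).
ΣA = 28895.75 cm², ΣAx_c = 3878407.62 cm³, ΣAy_c = 1597308.85 cm³.
x_c = 3878407.62/28895.75 = 134.22 cm; y_c = 1597308.85/28895.75 = 55.28 cm.

x_c = 134.22 cm, y_c = 55.28 cm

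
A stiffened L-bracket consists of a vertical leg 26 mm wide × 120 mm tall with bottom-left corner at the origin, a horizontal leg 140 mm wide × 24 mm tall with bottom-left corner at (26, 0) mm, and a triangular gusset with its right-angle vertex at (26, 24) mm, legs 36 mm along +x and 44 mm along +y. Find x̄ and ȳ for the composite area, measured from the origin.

x̄ = 54.07 mm, ȳ = 35.50 mm

vertical leg: A = 26 × 120 = 3120.00, centroid at (13.00, 60.00).
horizontal leg: A = 140 × 24 = 3360.00, centroid at (96.00, 12.00).
gusset: A = ½·36·44 = 792.00, centroid at (38.00, 38.67).
ΣA = 7272.00 mm², ΣAx̄ = 393216.00 mm³, ΣAȳ = 258144.00 mm³.
x̄ = 393216.00/7272.00 = 54.07 mm; ȳ = 258144.00/7272.00 = 35.50 mm.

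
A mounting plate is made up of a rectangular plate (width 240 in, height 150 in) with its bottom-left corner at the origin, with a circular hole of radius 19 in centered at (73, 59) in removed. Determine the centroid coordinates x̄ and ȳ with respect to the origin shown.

x̄ = 121.53 in, ȳ = 75.52 in

Part | A | x̄ᵢ | ȳᵢ | A·x̄ᵢ | A·ȳᵢ
plate | 36000.00 | 120.00 | 75.00 | 4320000.00 | 2700000.00
hole | -1134.11 | 73.00 | 59.00 | -82790.39 | -66912.78
Σ | 34865.89 |  |  | 4237209.61 | 2633087.22
x̄ = 4237209.61 / 34865.89 = 121.53 in
ȳ = 2633087.22 / 34865.89 = 75.52 in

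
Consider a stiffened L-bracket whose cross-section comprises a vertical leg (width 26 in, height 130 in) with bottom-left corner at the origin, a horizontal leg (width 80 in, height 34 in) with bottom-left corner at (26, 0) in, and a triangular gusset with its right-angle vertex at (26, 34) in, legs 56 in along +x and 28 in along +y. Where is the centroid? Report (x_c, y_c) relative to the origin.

x_c = 37.55 in, y_c = 43.57 in

vertical leg: A = 26 × 130 = 3380.00, centroid at (13.00, 65.00).
horizontal leg: A = 80 × 34 = 2720.00, centroid at (66.00, 17.00).
gusset: A = ½·56·28 = 784.00, centroid at (44.67, 43.33).
ΣA = 6884.00 in², ΣAx_c = 258478.67 in³, ΣAy_c = 299913.33 in³.
x_c = 258478.67/6884.00 = 37.55 in; y_c = 299913.33/6884.00 = 43.57 in.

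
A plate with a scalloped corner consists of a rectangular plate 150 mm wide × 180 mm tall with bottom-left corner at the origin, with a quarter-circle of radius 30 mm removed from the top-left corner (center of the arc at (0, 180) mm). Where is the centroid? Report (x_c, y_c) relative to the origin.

x_c = 76.67 mm, y_c = 87.92 mm

plate: A = 150 × 180 = 27000.00, centroid at (75.00, 90.00).
removed quarter-circle: A = −¼π·30² = -706.86, centroid at (12.73, 167.27).
ΣA = 26293.14 mm²
ΣAx_c = (27000.00)(75.00) + (-706.86)(12.73) = 2016000.00 mm³
ΣAy_c = (27000.00)(90.00) + (-706.86)(167.27) = 2311765.50 mm³
x_c = 2016000.00 / 26293.14 = 76.67 mm
y_c = 2311765.50 / 26293.14 = 87.92 mm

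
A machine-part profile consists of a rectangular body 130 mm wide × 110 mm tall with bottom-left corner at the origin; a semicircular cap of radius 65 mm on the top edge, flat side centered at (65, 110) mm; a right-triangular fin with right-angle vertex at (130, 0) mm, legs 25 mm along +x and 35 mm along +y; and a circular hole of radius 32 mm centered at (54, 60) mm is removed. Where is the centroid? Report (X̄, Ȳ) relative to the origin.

rectangular body: A = 130 × 110 = 14300.00, centroid at (65.00, 55.00).
semicircular top: A = ½π·65² = 6636.61, centroid at (65.00, 137.59).
triangular fin: A = ½·25·35 = 437.50, centroid at (138.33, 11.67).
hole: A = −π·32² = -3216.99, centroid at (54.00, 60.00).
ΣA = 18157.12 mm²
ΣAX̄ = (14300.00)(65.00) + (6636.61)(65.00) + (437.50)(138.33) + (-3216.99)(54.00) = 1247683.27 mm³
ΣAȲ = (14300.00)(55.00) + (6636.61)(137.59) + (437.50)(11.67) + (-3216.99)(60.00) = 1511695.64 mm³
X̄ = 1247683.27 / 18157.12 = 68.72 mm
Ȳ = 1511695.64 / 18157.12 = 83.26 mm

X̄ = 68.72 mm, Ȳ = 83.26 mm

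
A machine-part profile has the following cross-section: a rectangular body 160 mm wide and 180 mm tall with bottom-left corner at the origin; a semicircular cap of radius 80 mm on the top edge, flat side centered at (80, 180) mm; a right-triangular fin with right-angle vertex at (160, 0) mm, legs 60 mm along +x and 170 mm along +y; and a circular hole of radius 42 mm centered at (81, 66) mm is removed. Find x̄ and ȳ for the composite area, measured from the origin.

x̄ = 93.13 mm, ȳ = 121.48 mm

rectangular body: A = 160 × 180 = 28800.00, centroid at (80.00, 90.00).
semicircular top: A = ½π·80² = 10053.10, centroid at (80.00, 213.95).
triangular fin: A = ½·60·170 = 5100.00, centroid at (180.00, 56.67).
hole: A = −π·42² = -5541.77, centroid at (81.00, 66.00).
ΣA = 38411.33 mm², ΣAx̄ = 3577364.39 mm³, ΣAȳ = 4666133.92 mm³.
x̄ = 3577364.39/38411.33 = 93.13 mm; ȳ = 4666133.92/38411.33 = 121.48 mm.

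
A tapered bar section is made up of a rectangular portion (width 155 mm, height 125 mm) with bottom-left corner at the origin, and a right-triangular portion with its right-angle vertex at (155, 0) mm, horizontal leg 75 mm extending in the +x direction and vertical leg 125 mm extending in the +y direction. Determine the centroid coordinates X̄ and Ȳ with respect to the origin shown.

X̄ = 97.47 mm, Ȳ = 58.44 mm

Part | A | x̄ᵢ | ȳᵢ | A·x̄ᵢ | A·ȳᵢ
rectangular portion | 19375.00 | 77.50 | 62.50 | 1501562.50 | 1210937.50
triangular portion | 4687.50 | 180.00 | 41.67 | 843750.00 | 195312.50
Σ | 24062.50 |  |  | 2345312.50 | 1406250.00
X̄ = 2345312.50 / 24062.50 = 97.47 mm
Ȳ = 1406250.00 / 24062.50 = 58.44 mm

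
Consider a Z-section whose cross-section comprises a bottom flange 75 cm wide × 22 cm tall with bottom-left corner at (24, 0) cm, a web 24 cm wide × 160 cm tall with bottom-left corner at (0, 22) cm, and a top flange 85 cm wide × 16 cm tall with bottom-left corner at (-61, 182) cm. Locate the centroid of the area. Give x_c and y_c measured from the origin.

Part | A | x̄ᵢ | ȳᵢ | A·x̄ᵢ | A·ȳᵢ
bottom flange | 1650.00 | 61.50 | 11.00 | 101475.00 | 18150.00
web | 3840.00 | 12.00 | 102.00 | 46080.00 | 391680.00
top flange | 1360.00 | -18.50 | 190.00 | -25160.00 | 258400.00
Σ | 6850.00 |  |  | 122395.00 | 668230.00
x_c = 122395.00 / 6850.00 = 17.87 cm
y_c = 668230.00 / 6850.00 = 97.55 cm

x_c = 17.87 cm, y_c = 97.55 cm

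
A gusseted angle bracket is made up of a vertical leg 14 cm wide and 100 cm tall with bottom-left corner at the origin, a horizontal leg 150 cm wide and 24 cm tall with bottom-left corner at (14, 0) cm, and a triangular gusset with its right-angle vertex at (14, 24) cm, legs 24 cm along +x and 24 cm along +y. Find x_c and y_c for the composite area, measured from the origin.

Part | A | x̄ᵢ | ȳᵢ | A·x̄ᵢ | A·ȳᵢ
vertical leg | 1400.00 | 7.00 | 50.00 | 9800.00 | 70000.00
horizontal leg | 3600.00 | 89.00 | 12.00 | 320400.00 | 43200.00
gusset | 288.00 | 22.00 | 32.00 | 6336.00 | 9216.00
Σ | 5288.00 |  |  | 336536.00 | 122416.00
x_c = 336536.00 / 5288.00 = 63.64 cm
y_c = 122416.00 / 5288.00 = 23.15 cm

x_c = 63.64 cm, y_c = 23.15 cm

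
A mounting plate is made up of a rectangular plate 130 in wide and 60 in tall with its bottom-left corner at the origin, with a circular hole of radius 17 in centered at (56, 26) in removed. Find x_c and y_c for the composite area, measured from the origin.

Part | A | x̄ᵢ | ȳᵢ | A·x̄ᵢ | A·ȳᵢ
plate | 7800.00 | 65.00 | 30.00 | 507000.00 | 234000.00
hole | -907.92 | 56.00 | 26.00 | -50843.54 | -23605.93
Σ | 6892.08 |  |  | 456156.46 | 210394.07
x_c = 456156.46 / 6892.08 = 66.19 in
y_c = 210394.07 / 6892.08 = 30.53 in

x_c = 66.19 in, y_c = 30.53 in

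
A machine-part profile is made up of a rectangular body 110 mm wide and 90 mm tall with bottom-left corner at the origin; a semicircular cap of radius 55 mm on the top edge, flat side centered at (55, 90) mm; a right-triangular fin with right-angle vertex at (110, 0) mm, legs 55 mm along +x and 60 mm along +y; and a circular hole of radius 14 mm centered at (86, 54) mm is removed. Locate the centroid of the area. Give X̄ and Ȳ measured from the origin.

rectangular body: A = 110 × 90 = 9900.00, centroid at (55.00, 45.00).
semicircular top: A = ½π·55² = 4751.66, centroid at (55.00, 113.34).
triangular fin: A = ½·55·60 = 1650.00, centroid at (128.33, 20.00).
hole: A = −π·14² = -615.75, centroid at (86.00, 54.00).
ΣA = 15685.91 mm²
ΣAX̄ = (9900.00)(55.00) + (4751.66)(55.00) + (1650.00)(128.33) + (-615.75)(86.00) = 964636.55 mm³
ΣAȲ = (9900.00)(45.00) + (4751.66)(113.34) + (1650.00)(20.00) + (-615.75)(54.00) = 983815.35 mm³
X̄ = 964636.55 / 15685.91 = 61.50 mm
Ȳ = 983815.35 / 15685.91 = 62.72 mm

X̄ = 61.50 mm, Ȳ = 62.72 mm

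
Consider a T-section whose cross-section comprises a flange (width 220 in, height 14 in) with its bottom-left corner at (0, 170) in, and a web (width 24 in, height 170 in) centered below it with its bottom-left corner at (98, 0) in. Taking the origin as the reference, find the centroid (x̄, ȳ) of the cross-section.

Part | A | x̄ᵢ | ȳᵢ | A·x̄ᵢ | A·ȳᵢ
web | 4080.00 | 110.00 | 85.00 | 448800.00 | 346800.00
flange | 3080.00 | 110.00 | 177.00 | 338800.00 | 545160.00
Σ | 7160.00 |  |  | 787600.00 | 891960.00
x̄ = 787600.00 / 7160.00 = 110.00 in
ȳ = 891960.00 / 7160.00 = 124.58 in

x̄ = 110.00 in, ȳ = 124.58 in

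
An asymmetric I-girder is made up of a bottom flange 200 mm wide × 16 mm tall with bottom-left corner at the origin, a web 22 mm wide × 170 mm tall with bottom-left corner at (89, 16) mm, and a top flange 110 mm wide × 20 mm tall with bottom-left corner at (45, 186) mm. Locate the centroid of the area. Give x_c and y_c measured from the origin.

bottom flange: A = 200 × 16 = 3200.00, centroid at (100.00, 8.00).
web: A = 22 × 170 = 3740.00, centroid at (100.00, 101.00).
top flange: A = 110 × 20 = 2200.00, centroid at (100.00, 196.00).
ΣA = 9140.00 mm²
ΣAx_c = (3200.00)(100.00) + (3740.00)(100.00) + (2200.00)(100.00) = 914000.00 mm³
ΣAy_c = (3200.00)(8.00) + (3740.00)(101.00) + (2200.00)(196.00) = 834540.00 mm³
x_c = 914000.00 / 9140.00 = 100.00 mm
y_c = 834540.00 / 9140.00 = 91.31 mm

x_c = 100.00 mm, y_c = 91.31 mm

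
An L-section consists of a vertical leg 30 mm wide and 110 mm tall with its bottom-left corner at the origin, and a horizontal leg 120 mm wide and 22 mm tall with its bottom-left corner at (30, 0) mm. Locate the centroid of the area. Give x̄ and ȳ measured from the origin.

vertical leg: A = 30 × 110 = 3300.00, centroid at (15.00, 55.00).
horizontal leg: A = 120 × 22 = 2640.00, centroid at (90.00, 11.00).
ΣA = 5940.00 mm²
ΣAx̄ = (3300.00)(15.00) + (2640.00)(90.00) = 287100.00 mm³
ΣAȳ = (3300.00)(55.00) + (2640.00)(11.00) = 210540.00 mm³
x̄ = 287100.00 / 5940.00 = 48.33 mm
ȳ = 210540.00 / 5940.00 = 35.44 mm

x̄ = 48.33 mm, ȳ = 35.44 mm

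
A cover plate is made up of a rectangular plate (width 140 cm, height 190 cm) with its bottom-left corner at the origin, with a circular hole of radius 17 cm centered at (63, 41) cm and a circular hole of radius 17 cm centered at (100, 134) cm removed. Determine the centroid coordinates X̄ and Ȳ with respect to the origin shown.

X̄ = 69.16 cm, Ȳ = 95.55 cm

plate: A = 140 × 190 = 26600.00, centroid at (70.00, 95.00).
hole 1: A = −π·17² = -907.92, centroid at (63.00, 41.00).
hole 2: A = −π·17² = -907.92, centroid at (100.00, 134.00).
ΣA = 24784.16 cm²
ΣAX̄ = (26600.00)(70.00) + (-907.92)(63.00) + (-907.92)(100.00) = 1714008.99 cm³
ΣAȲ = (26600.00)(95.00) + (-907.92)(41.00) + (-907.92)(134.00) = 2368113.95 cm³
X̄ = 1714008.99 / 24784.16 = 69.16 cm
Ȳ = 2368113.95 / 24784.16 = 95.55 cm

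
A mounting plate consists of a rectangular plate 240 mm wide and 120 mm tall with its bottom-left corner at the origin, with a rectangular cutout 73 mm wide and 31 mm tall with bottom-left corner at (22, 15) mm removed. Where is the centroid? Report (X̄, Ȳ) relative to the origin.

X̄ = 125.24 mm, Ȳ = 62.52 mm

Part | A | x̄ᵢ | ȳᵢ | A·x̄ᵢ | A·ȳᵢ
plate | 28800.00 | 120.00 | 60.00 | 3456000.00 | 1728000.00
hole | -2263.00 | 58.50 | 30.50 | -132385.50 | -69021.50
Σ | 26537.00 |  |  | 3323614.50 | 1658978.50
X̄ = 3323614.50 / 26537.00 = 125.24 mm
Ȳ = 1658978.50 / 26537.00 = 62.52 mm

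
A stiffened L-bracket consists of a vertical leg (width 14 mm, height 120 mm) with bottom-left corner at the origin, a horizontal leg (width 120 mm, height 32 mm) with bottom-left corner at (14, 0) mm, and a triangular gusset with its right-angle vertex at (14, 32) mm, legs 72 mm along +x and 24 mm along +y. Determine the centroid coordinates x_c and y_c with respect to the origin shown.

x_c = 51.50 mm, y_c = 30.83 mm

vertical leg: A = 14 × 120 = 1680.00, centroid at (7.00, 60.00).
horizontal leg: A = 120 × 32 = 3840.00, centroid at (74.00, 16.00).
gusset: A = ½·72·24 = 864.00, centroid at (38.00, 40.00).
ΣA = 6384.00 mm², ΣAx_c = 328752.00 mm³, ΣAy_c = 196800.00 mm³.
x_c = 328752.00/6384.00 = 51.50 mm; y_c = 196800.00/6384.00 = 30.83 mm.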